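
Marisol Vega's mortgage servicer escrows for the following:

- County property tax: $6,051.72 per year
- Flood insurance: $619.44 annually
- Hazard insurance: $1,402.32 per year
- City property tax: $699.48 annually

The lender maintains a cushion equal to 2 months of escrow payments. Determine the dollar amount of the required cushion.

County property tax: $6,051.72
Flood insurance: $619.44
Hazard insurance: $1,402.32
City property tax: $699.48
Annual escrow total = $6,051.72 + $619.44 + $1,402.32 + $699.48 = $8,772.96
Monthly = $8,772.96 / 12 = $731.08
Required cushion = 2 × $731.08 = $1,462.16

$1,462.16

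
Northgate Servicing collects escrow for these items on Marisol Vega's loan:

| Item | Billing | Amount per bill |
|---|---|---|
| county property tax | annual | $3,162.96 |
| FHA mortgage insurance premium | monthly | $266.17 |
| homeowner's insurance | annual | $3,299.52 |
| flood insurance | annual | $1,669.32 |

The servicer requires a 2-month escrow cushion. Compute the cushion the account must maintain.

County property tax = $3,162.96 annually
FHA mortgage insurance premium = $266.17 × 12 = $3,194.04 annually
Homeowner's insurance = $3,299.52 annually
Flood insurance = $1,669.32 annually
Yearly total = $3,162.96 + $3,194.04 + $3,299.52 + $1,669.32 = $11,325.84
Monthly = $11,325.84 / 12 = $943.82
Reserve = 2 × $943.82 = $1,887.64

$1,887.64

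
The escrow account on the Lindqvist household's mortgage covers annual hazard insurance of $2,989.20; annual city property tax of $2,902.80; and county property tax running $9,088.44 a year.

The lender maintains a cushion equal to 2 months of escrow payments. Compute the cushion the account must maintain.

Hazard insurance — $2,989.20 per year
City property tax — $2,902.80 per year
County property tax — $9,088.44 per year
Yearly total = $14,980.44
Base monthly escrow = $14,980.44 / 12 = $1,248.37
Reserve = 2 × $1,248.37 = $2,496.74

$2,496.74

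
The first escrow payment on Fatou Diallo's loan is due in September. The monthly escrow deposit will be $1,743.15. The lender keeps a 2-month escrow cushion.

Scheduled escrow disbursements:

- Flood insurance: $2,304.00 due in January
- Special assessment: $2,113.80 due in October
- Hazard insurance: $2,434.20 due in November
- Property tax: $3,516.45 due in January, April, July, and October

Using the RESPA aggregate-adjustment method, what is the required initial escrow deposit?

$8,655.45

Cushion = 2 × $1,743.15 = $3,486.30
Trial balance (start $0, +$1,743.15 each month, − disbursements):
  Sep: +$1,743.15 → $1,743.15
  Oct: +$1,743.15 − $5,630.25 → -$2,143.95
  Nov: +$1,743.15 − $2,434.20 → -$2,835.00
  Dec: +$1,743.15 → -$1,091.85
  Jan: +$1,743.15 − $5,820.45 → -$5,169.15
  Feb: +$1,743.15 → -$3,426.00
  Mar: +$1,743.15 → -$1,682.85
  Apr: +$1,743.15 − $3,516.45 → -$3,456.15
  May: +$1,743.15 → -$1,713.00
  Jun: +$1,743.15 → $30.15
  Jul: +$1,743.15 − $3,516.45 → -$1,743.15
  Aug: +$1,743.15 → $0.00
Lowest trial balance = -$5,169.15 (Jan)
Initial deposit = cushion − low point = $3,486.30 − (-$5,169.15) = $8,655.45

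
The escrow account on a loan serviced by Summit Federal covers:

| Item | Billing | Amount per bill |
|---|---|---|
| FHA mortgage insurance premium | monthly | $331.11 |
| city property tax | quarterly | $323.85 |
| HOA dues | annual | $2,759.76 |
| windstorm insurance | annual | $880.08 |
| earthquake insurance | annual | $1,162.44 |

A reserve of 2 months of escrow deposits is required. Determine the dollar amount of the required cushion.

$1,678.50

FHA mortgage insurance premium = $331.11 × 12 = $3,973.32 per year
City property tax = $323.85 × 4 = $1,295.40 per year
HOA dues = $2,759.76 per year
Windstorm insurance = $880.08 per year
Earthquake insurance = $1,162.44 per year
Combined annual = $3,973.32 + $1,295.40 + $2,759.76 + $880.08 + $1,162.44 = $10,071.00
Per month = $10,071.00 / 12 = $839.25
Required cushion = 2 × $839.25 = $1,678.50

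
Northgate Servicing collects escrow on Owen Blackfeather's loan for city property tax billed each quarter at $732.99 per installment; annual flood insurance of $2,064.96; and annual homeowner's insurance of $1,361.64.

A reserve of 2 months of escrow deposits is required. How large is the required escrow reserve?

City property tax — $732.99 × 4 = $2,931.96 per year
Flood insurance — $2,064.96 per year
Homeowner's insurance — $1,361.64 per year
Total per year = $6,358.56
Monthly = $6,358.56 ÷ 12 = $529.88
Cushion = 2 × $529.88 = $1,059.76

$1,059.76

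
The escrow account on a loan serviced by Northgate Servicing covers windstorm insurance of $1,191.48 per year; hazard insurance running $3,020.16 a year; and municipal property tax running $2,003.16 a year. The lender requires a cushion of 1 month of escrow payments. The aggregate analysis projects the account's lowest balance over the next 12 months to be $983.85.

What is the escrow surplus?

Windstorm insurance — $1,191.48 per year
Hazard insurance — $3,020.16 per year
Municipal property tax — $2,003.16 per year
Annual escrow total = $1,191.48 + $3,020.16 + $2,003.16 = $6,214.80
Base monthly escrow = $6,214.80 ÷ 12 = $517.90
Required cushion = 1 × $517.90 = $517.90
Surplus = $983.85 − $517.90 = $465.95

$465.95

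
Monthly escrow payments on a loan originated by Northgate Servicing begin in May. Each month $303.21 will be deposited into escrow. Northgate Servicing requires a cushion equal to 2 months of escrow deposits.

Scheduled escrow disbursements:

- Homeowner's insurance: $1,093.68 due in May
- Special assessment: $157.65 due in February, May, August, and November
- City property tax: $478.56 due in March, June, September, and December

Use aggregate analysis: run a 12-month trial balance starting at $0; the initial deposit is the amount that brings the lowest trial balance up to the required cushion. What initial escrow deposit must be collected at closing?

Cushion = 2 × $303.21 = $606.42
Trial balance (start $0, +$303.21 each month, − disbursements):
  May: +$303.21 − $1,251.33 → -$948.12
  Jun: +$303.21 − $478.56 → -$1,123.47
  Jul: +$303.21 → -$820.26
  Aug: +$303.21 − $157.65 → -$674.70
  Sep: +$303.21 − $478.56 → -$850.05
  Oct: +$303.21 → -$546.84
  Nov: +$303.21 − $157.65 → -$401.28
  Dec: +$303.21 − $478.56 → -$576.63
  Jan: +$303.21 → -$273.42
  Feb: +$303.21 − $157.65 → -$127.86
  Mar: +$303.21 − $478.56 → -$303.21
  Apr: +$303.21 → $0.00
Lowest trial balance = -$1,123.47 (Jun)
Initial deposit = cushion − low point = $606.42 − (-$1,123.47) = $1,729.89

$1,729.89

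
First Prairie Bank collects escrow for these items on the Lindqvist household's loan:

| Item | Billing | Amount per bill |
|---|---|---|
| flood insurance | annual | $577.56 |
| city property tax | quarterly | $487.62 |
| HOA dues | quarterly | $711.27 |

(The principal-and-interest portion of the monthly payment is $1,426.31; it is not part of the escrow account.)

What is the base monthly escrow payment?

$447.76

Flood insurance: $577.56 annually
City property tax: $487.62 × 4 = $1,950.48 annually
HOA dues: $711.27 × 4 = $2,845.08 annually
Annual escrow total = $577.56 + $1,950.48 + $2,845.08 = $5,373.12
Per month = $5,373.12 ÷ 12 = $447.76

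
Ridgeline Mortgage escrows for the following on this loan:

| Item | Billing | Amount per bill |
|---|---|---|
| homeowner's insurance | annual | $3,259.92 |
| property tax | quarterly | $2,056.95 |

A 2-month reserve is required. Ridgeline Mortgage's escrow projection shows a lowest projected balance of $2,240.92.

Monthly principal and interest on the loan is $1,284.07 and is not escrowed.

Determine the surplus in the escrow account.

Homeowner's insurance: $3,259.92/yr
Property tax: $2,056.95 × 4 = $8,227.80/yr
Yearly total = $3,259.92 + $8,227.80 = $11,487.72
Monthly = $11,487.72 / 12 = $957.31
Cushion = 2 × $957.31 = $1,914.62
Excess over cushion: $2,240.92 − $1,914.62 = $326.30

$326.30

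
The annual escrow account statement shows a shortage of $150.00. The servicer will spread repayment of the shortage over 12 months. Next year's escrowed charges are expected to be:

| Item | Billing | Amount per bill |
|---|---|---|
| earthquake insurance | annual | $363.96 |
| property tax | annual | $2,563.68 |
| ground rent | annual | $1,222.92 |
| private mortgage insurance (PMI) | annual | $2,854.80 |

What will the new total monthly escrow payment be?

$596.28

Earthquake insurance: $363.96 per year
Property tax: $2,563.68 per year
Ground rent: $1,222.92 per year
Private mortgage insurance (PMI): $2,854.80 per year
Yearly total = $363.96 + $2,563.68 + $1,222.92 + $2,854.80 = $7,005.36
Base monthly escrow = $7,005.36 ÷ 12 = $583.78
Shortage per month = $150.00 ÷ 12 = $12.50
Adjusted monthly = $583.78 + $12.50 = $596.28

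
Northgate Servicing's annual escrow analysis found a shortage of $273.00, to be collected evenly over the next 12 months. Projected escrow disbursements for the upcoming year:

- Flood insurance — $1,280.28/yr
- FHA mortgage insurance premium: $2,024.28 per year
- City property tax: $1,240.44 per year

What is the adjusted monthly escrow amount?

Flood insurance = $1,280.28 per year
FHA mortgage insurance premium = $2,024.28 per year
City property tax = $1,240.44 per year
Total per year = $4,545.00
Per month = $4,545.00 / 12 = $378.75
Shortage spread = $273.00 / 12 = $22.75/mo
Adjusted monthly = $378.75 + $22.75 = $401.50

$401.50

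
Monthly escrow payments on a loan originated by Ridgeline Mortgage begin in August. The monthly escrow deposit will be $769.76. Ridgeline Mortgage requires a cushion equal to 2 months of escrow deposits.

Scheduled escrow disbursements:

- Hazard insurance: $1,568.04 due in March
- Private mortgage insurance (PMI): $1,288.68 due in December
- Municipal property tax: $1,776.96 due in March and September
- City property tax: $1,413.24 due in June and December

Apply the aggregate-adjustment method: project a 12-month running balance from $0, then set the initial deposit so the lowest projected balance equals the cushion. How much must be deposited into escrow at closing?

Cushion = 2 × $769.76 = $1,539.52
Trial balance (start $0, +$769.76 each month, − disbursements):
  Aug: +$769.76 → $769.76
  Sep: +$769.76 − $1,776.96 → -$237.44
  Oct: +$769.76 → $532.32
  Nov: +$769.76 → $1,302.08
  Dec: +$769.76 − $2,701.92 → -$630.08
  Jan: +$769.76 → $139.68
  Feb: +$769.76 → $909.44
  Mar: +$769.76 − $3,345.00 → -$1,665.80
  Apr: +$769.76 → -$896.04
  May: +$769.76 → -$126.28
  Jun: +$769.76 − $1,413.24 → -$769.76
  Jul: +$769.76 → $0.00
Lowest trial balance = -$1,665.80 (Mar)
Initial deposit = cushion − low point = $1,539.52 − (-$1,665.80) = $3,205.32

$3,205.32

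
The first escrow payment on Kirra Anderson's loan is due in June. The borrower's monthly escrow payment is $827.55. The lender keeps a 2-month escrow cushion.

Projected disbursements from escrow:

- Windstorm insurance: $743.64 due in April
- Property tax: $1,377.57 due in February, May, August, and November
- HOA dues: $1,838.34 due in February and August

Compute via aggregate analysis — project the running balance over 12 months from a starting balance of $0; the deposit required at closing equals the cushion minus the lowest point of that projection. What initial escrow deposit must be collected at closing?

Cushion = 2 × $827.55 = $1,655.10
Trial balance (start $0, +$827.55 each month, − disbursements):
  Jun: +$827.55 → $827.55
  Jul: +$827.55 → $1,655.10
  Aug: +$827.55 − $3,215.91 → -$733.26
  Sep: +$827.55 → $94.29
  Oct: +$827.55 → $921.84
  Nov: +$827.55 − $1,377.57 → $371.82
  Dec: +$827.55 → $1,199.37
  Jan: +$827.55 → $2,026.92
  Feb: +$827.55 − $3,215.91 → -$361.44
  Mar: +$827.55 → $466.11
  Apr: +$827.55 − $743.64 → $550.02
  May: +$827.55 − $1,377.57 → $0.00
Lowest trial balance = -$733.26 (Aug)
Initial deposit = cushion − low point = $1,655.10 − (-$733.26) = $2,388.36

$2,388.36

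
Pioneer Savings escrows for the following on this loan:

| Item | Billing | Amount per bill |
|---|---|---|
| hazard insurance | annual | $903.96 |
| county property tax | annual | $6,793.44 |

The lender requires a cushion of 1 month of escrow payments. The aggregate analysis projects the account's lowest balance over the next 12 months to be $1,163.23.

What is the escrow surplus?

$521.78

Hazard insurance: $903.96 annually
County property tax: $6,793.44 annually
Yearly total = $903.96 + $6,793.44 = $7,697.40
Monthly escrow = $7,697.40 ÷ 12 = $641.45
Cushion = 1 × $641.45 = $641.45
Excess over cushion: $1,163.23 − $641.45 = $521.78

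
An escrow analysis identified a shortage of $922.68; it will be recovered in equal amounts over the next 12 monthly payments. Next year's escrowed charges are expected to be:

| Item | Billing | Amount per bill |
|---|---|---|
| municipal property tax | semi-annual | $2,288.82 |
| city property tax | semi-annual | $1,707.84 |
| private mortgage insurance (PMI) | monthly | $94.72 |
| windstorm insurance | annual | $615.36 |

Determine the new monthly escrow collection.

Municipal property tax: $2,288.82 × 2 = $4,577.64/yr
City property tax: $1,707.84 × 2 = $3,415.68/yr
Private mortgage insurance (PMI): $94.72 × 12 = $1,136.64/yr
Windstorm insurance: $615.36/yr
Total per year = $4,577.64 + $3,415.68 + $1,136.64 + $615.36 = $9,745.32
Base monthly escrow = $9,745.32 ÷ 12 = $812.11
Shortage per month = $922.68 ÷ 12 = $76.89
New monthly escrow = $812.11 + $76.89 = $889.00

$889.00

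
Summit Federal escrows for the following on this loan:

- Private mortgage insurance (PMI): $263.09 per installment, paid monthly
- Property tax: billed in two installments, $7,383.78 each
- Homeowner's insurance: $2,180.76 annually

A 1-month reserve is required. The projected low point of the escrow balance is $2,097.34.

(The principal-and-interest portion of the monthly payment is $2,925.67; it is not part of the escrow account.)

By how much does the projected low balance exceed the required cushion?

Private mortgage insurance (PMI) = $263.09 × 12 = $3,157.08 per year
Property tax = $7,383.78 × 2 = $14,767.56 per year
Homeowner's insurance = $2,180.76 per year
Annual escrow total = $3,157.08 + $14,767.56 + $2,180.76 = $20,105.40
Monthly = $20,105.40 ÷ 12 = $1,675.45
Required cushion = 1 × $1,675.45 = $1,675.45
Surplus = $2,097.34 − $1,675.45 = $421.89

$421.89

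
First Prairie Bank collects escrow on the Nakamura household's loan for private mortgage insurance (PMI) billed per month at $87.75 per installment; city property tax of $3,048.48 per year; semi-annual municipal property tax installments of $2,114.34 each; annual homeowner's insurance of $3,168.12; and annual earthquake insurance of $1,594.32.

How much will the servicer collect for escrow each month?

Private mortgage insurance (PMI) = $87.75 × 12 = $1,053.00 per year
City property tax = $3,048.48 per year
Municipal property tax = $2,114.34 × 2 = $4,228.68 per year
Homeowner's insurance = $3,168.12 per year
Earthquake insurance = $1,594.32 per year
Annual escrow total = $1,053.00 + $3,048.48 + $4,228.68 + $3,168.12 + $1,594.32 = $13,092.60
Monthly escrow = $13,092.60 ÷ 12 = $1,091.05

$1,091.05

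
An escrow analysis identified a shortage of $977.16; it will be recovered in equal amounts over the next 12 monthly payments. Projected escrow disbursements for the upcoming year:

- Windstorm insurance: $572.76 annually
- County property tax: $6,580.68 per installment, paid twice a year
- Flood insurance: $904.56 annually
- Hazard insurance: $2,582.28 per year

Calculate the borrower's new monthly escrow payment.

$1,516.51

Windstorm insurance — $572.76 per year
County property tax — $6,580.68 × 2 = $13,161.36 per year
Flood insurance — $904.56 per year
Hazard insurance — $2,582.28 per year
Total annual escrow = $572.76 + $13,161.36 + $904.56 + $2,582.28 = $17,220.96
Monthly = $17,220.96 / 12 = $1,435.08
Monthly shortage recovery: $977.16 ÷ 12 = $81.43
New monthly escrow = $1,435.08 + $81.43 = $1,516.51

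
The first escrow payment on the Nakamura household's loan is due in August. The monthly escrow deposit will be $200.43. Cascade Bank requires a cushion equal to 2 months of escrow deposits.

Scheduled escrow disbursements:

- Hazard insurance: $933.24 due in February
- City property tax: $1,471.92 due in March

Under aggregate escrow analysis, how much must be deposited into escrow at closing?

$1,202.58

Cushion = 2 × $200.43 = $400.86
Trial balance (start $0, +$200.43 each month, − disbursements):
  Aug: +$200.43 → $200.43
  Sep: +$200.43 → $400.86
  Oct: +$200.43 → $601.29
  Nov: +$200.43 → $801.72
  Dec: +$200.43 → $1,002.15
  Jan: +$200.43 → $1,202.58
  Feb: +$200.43 − $933.24 → $469.77
  Mar: +$200.43 − $1,471.92 → -$801.72
  Apr: +$200.43 → -$601.29
  May: +$200.43 → -$400.86
  Jun: +$200.43 → -$200.43
  Jul: +$200.43 → $0.00
Lowest trial balance = -$801.72 (Mar)
Initial deposit = cushion − low point = $400.86 − (-$801.72) = $1,202.58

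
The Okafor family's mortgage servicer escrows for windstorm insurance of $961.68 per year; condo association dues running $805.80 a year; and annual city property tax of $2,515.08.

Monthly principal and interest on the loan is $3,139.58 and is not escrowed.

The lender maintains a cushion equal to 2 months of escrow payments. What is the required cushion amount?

$713.76

Windstorm insurance: $961.68 annually
Condo association dues: $805.80 annually
City property tax: $2,515.08 annually
Yearly total = $961.68 + $805.80 + $2,515.08 = $4,282.56
Monthly escrow = $4,282.56 ÷ 12 = $356.88
Reserve = 2 × $356.88 = $713.76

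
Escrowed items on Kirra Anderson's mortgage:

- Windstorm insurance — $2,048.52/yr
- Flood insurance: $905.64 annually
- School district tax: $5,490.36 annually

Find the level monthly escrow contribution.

Windstorm insurance: $2,048.52
Flood insurance: $905.64
School district tax: $5,490.36
Yearly total = $8,444.52
Monthly escrow = $8,444.52 / 12 = $703.71

$703.71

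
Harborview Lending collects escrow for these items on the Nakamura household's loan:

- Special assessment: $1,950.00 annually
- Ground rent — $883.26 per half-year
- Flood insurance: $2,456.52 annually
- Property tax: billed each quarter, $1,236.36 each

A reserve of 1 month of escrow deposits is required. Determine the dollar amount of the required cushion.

Special assessment = $1,950.00/yr
Ground rent = $883.26 × 2 = $1,766.52/yr
Flood insurance = $2,456.52/yr
Property tax = $1,236.36 × 4 = $4,945.44/yr
Total annual escrow = $1,950.00 + $1,766.52 + $2,456.52 + $4,945.44 = $11,118.48
Monthly = $11,118.48 ÷ 12 = $926.54
Required cushion = 1 × $926.54 = $926.54

$926.54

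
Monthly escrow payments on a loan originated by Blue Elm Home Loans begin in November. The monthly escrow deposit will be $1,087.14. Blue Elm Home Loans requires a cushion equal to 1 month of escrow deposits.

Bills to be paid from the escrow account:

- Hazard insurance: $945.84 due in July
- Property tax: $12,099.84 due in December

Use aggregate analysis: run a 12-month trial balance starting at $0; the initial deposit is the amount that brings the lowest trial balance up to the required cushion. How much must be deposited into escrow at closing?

Cushion = 1 × $1,087.14 = $1,087.14
Trial balance (start $0, +$1,087.14 each month, − disbursements):
  Nov: +$1,087.14 → $1,087.14
  Dec: +$1,087.14 − $12,099.84 → -$9,925.56
  Jan: +$1,087.14 → -$8,838.42
  Feb: +$1,087.14 → -$7,751.28
  Mar: +$1,087.14 → -$6,664.14
  Apr: +$1,087.14 → -$5,577.00
  May: +$1,087.14 → -$4,489.86
  Jun: +$1,087.14 → -$3,402.72
  Jul: +$1,087.14 − $945.84 → -$3,261.42
  Aug: +$1,087.14 → -$2,174.28
  Sep: +$1,087.14 → -$1,087.14
  Oct: +$1,087.14 → $0.00
Lowest trial balance = -$9,925.56 (Dec)
Initial deposit = cushion − low point = $1,087.14 − (-$9,925.56) = $11,012.70

$11,012.70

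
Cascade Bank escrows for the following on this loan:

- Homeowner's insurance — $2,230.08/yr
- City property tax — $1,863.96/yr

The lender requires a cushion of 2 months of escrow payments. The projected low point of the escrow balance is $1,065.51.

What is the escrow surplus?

$383.17

Homeowner's insurance: $2,230.08
City property tax: $1,863.96
Annual escrow total = $2,230.08 + $1,863.96 = $4,094.04
Monthly escrow = $4,094.04 ÷ 12 = $341.17
Required cushion = 2 × $341.17 = $682.34
Surplus = $1,065.51 − $682.34 = $383.17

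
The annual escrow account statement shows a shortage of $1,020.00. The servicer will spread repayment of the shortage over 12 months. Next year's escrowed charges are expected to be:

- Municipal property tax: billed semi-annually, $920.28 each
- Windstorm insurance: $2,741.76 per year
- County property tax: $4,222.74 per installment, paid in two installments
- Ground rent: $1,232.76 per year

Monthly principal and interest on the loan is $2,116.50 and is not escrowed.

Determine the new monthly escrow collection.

Municipal property tax = $920.28 × 2 = $1,840.56 per year
Windstorm insurance = $2,741.76 per year
County property tax = $4,222.74 × 2 = $8,445.48 per year
Ground rent = $1,232.76 per year
Annual escrow total = $14,260.56
Monthly escrow = $14,260.56 / 12 = $1,188.38
Shortage per month = $1,020.00 ÷ 12 = $85.00
Adjusted monthly = $1,188.38 + $85.00 = $1,273.38

$1,273.38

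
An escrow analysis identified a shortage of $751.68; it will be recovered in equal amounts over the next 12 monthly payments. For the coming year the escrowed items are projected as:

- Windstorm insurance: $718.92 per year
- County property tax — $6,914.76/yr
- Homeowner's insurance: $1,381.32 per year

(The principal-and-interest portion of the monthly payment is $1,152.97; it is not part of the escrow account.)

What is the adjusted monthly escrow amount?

Windstorm insurance — $718.92
County property tax — $6,914.76
Homeowner's insurance — $1,381.32
Total per year = $718.92 + $6,914.76 + $1,381.32 = $9,015.00
Per month = $9,015.00 ÷ 12 = $751.25
Monthly shortage recovery: $751.68 / 12 = $62.64
Adjusted monthly = $751.25 + $62.64 = $813.89

$813.89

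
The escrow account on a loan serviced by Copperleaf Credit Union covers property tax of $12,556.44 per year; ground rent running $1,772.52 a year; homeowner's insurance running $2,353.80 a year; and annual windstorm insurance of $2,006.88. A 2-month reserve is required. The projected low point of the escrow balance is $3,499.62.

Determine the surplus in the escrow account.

Property tax: $12,556.44 annually
Ground rent: $1,772.52 annually
Homeowner's insurance: $2,353.80 annually
Windstorm insurance: $2,006.88 annually
Yearly total = $12,556.44 + $1,772.52 + $2,353.80 + $2,006.88 = $18,689.64
Per month = $18,689.64 ÷ 12 = $1,557.47
Cushion = 2 × $1,557.47 = $3,114.94
Excess over cushion: $3,499.62 − $3,114.94 = $384.68

$384.68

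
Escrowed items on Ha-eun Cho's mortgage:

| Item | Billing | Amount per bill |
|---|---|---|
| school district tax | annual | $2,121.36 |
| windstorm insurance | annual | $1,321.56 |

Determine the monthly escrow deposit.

$286.91

School district tax = $2,121.36
Windstorm insurance = $1,321.56
Total per year = $2,121.36 + $1,321.56 = $3,442.92
Per month = $3,442.92 ÷ 12 = $286.91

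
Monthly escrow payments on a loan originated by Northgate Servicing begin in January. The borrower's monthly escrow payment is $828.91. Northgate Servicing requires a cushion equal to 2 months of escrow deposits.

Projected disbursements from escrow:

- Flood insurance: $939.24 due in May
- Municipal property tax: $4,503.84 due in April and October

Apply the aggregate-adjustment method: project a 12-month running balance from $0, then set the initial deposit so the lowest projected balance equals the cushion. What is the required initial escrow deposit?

$3,315.64

Cushion = 2 × $828.91 = $1,657.82
Trial balance (start $0, +$828.91 each month, − disbursements):
  Jan: +$828.91 → $828.91
  Feb: +$828.91 → $1,657.82
  Mar: +$828.91 → $2,486.73
  Apr: +$828.91 − $4,503.84 → -$1,188.20
  May: +$828.91 − $939.24 → -$1,298.53
  Jun: +$828.91 → -$469.62
  Jul: +$828.91 → $359.29
  Aug: +$828.91 → $1,188.20
  Sep: +$828.91 → $2,017.11
  Oct: +$828.91 − $4,503.84 → -$1,657.82
  Nov: +$828.91 → -$828.91
  Dec: +$828.91 → $0.00
Lowest trial balance = -$1,657.82 (Oct)
Initial deposit = cushion − low point = $1,657.82 − (-$1,657.82) = $3,315.64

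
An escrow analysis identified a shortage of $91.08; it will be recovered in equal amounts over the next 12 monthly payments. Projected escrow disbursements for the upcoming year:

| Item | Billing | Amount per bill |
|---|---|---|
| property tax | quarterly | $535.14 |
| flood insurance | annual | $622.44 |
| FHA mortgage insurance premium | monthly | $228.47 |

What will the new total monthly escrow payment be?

Property tax = $535.14 × 4 = $2,140.56
Flood insurance = $622.44
FHA mortgage insurance premium = $228.47 × 12 = $2,741.64
Annual escrow total = $2,140.56 + $622.44 + $2,741.64 = $5,504.64
Per month = $5,504.64 / 12 = $458.72
Shortage per month = $91.08 ÷ 12 = $7.59
New monthly escrow = $458.72 + $7.59 = $466.31

$466.31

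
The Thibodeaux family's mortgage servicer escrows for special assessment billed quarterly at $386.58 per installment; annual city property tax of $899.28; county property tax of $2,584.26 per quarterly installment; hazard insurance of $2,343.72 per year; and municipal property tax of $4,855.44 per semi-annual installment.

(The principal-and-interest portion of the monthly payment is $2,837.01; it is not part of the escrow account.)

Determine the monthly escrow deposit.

Special assessment — $386.58 × 4 = $1,546.32
City property tax — $899.28
County property tax — $2,584.26 × 4 = $10,337.04
Hazard insurance — $2,343.72
Municipal property tax — $4,855.44 × 2 = $9,710.88
Total annual escrow = $24,837.24
Monthly = $24,837.24 / 12 = $2,069.77

$2,069.77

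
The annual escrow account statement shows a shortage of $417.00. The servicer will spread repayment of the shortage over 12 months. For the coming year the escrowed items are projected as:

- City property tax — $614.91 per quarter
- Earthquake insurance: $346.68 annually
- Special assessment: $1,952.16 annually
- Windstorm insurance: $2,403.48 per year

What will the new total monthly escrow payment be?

City property tax — $614.91 × 4 = $2,459.64 annually
Earthquake insurance — $346.68 annually
Special assessment — $1,952.16 annually
Windstorm insurance — $2,403.48 annually
Combined annual = $2,459.64 + $346.68 + $1,952.16 + $2,403.48 = $7,161.96
Per month = $7,161.96 ÷ 12 = $596.83
Shortage spread = $417.00 ÷ 12 = $34.75/mo
New monthly escrow = $596.83 + $34.75 = $631.58

$631.58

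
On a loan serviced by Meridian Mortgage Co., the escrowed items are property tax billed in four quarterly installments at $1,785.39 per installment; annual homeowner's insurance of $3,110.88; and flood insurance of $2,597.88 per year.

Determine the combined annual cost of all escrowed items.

Property tax = $1,785.39 × 4 = $7,141.56 per year
Homeowner's insurance = $3,110.88 per year
Flood insurance = $2,597.88 per year
Total per year = $12,850.32

$12,850.32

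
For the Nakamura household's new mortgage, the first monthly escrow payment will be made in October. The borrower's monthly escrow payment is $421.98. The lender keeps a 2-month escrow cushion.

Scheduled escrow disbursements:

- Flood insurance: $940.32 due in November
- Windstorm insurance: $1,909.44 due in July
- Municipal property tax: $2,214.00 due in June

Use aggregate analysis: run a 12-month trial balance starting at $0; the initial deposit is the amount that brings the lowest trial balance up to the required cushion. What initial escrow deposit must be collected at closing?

Cushion = 2 × $421.98 = $843.96
Trial balance (start $0, +$421.98 each month, − disbursements):
  Oct: +$421.98 → $421.98
  Nov: +$421.98 − $940.32 → -$96.36
  Dec: +$421.98 → $325.62
  Jan: +$421.98 → $747.60
  Feb: +$421.98 → $1,169.58
  Mar: +$421.98 → $1,591.56
  Apr: +$421.98 → $2,013.54
  May: +$421.98 → $2,435.52
  Jun: +$421.98 − $2,214.00 → $643.50
  Jul: +$421.98 − $1,909.44 → -$843.96
  Aug: +$421.98 → -$421.98
  Sep: +$421.98 → $0.00
Lowest trial balance = -$843.96 (Jul)
Initial deposit = cushion − low point = $843.96 − (-$843.96) = $1,687.92

$1,687.92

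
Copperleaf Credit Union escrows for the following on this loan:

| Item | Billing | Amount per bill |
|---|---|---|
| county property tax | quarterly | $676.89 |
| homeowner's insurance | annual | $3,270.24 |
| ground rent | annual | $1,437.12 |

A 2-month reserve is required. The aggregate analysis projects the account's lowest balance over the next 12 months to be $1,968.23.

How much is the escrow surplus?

$732.41

County property tax = $676.89 × 4 = $2,707.56 annually
Homeowner's insurance = $3,270.24 annually
Ground rent = $1,437.12 annually
Total per year = $2,707.56 + $3,270.24 + $1,437.12 = $7,414.92
Base monthly escrow = $7,414.92 ÷ 12 = $617.91
Required reserve = 2 × $617.91 = $1,235.82
Surplus = $1,968.23 − $1,235.82 = $732.41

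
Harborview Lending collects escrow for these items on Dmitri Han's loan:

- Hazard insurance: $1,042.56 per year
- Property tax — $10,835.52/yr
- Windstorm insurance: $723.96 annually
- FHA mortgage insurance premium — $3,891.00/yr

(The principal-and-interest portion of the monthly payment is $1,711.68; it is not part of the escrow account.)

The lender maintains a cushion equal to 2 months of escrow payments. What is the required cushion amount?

$2,748.84

Hazard insurance — $1,042.56
Property tax — $10,835.52
Windstorm insurance — $723.96
FHA mortgage insurance premium — $3,891.00
Combined annual = $16,493.04
Base monthly escrow = $16,493.04 / 12 = $1,374.42
Cushion = 2 × $1,374.42 = $2,748.84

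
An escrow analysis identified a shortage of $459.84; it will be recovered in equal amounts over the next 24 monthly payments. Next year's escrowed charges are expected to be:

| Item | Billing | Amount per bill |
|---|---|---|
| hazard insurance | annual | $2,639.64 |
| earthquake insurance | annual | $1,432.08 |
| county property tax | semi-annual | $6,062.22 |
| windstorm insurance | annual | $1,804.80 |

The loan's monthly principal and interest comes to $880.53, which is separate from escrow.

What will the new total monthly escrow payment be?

Hazard insurance: $2,639.64 annually
Earthquake insurance: $1,432.08 annually
County property tax: $6,062.22 × 2 = $12,124.44 annually
Windstorm insurance: $1,804.80 annually
Yearly total = $2,639.64 + $1,432.08 + $12,124.44 + $1,804.80 = $18,000.96
Per month = $18,000.96 / 12 = $1,500.08
Shortage spread = $459.84 / 24 = $19.16/mo
Adjusted monthly = $1,500.08 + $19.16 = $1,519.24

$1,519.24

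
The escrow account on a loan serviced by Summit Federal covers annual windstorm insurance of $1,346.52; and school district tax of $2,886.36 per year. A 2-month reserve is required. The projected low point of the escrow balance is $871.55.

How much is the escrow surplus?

$166.07

Windstorm insurance: $1,346.52 annually
School district tax: $2,886.36 annually
Total annual escrow = $1,346.52 + $2,886.36 = $4,232.88
Monthly escrow = $4,232.88 / 12 = $352.74
Required cushion = 2 × $352.74 = $705.48
Surplus = $871.55 − $705.48 = $166.07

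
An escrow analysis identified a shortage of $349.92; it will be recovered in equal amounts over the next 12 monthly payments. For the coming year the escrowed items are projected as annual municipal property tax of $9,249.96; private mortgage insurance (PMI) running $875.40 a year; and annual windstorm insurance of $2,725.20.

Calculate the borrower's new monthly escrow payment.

Municipal property tax — $9,249.96
Private mortgage insurance (PMI) — $875.40
Windstorm insurance — $2,725.20
Total annual escrow = $9,249.96 + $875.40 + $2,725.20 = $12,850.56
Monthly escrow = $12,850.56 ÷ 12 = $1,070.88
Shortage spread = $349.92 / 12 = $29.16/mo
New monthly escrow = $1,070.88 + $29.16 = $1,100.04

$1,100.04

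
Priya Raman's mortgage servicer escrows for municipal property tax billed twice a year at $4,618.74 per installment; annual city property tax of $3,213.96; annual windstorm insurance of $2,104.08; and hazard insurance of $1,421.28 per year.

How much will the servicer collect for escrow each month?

$1,331.40

Municipal property tax = $4,618.74 × 2 = $9,237.48 per year
City property tax = $3,213.96 per year
Windstorm insurance = $2,104.08 per year
Hazard insurance = $1,421.28 per year
Total annual escrow = $9,237.48 + $3,213.96 + $2,104.08 + $1,421.28 = $15,976.80
Per month = $15,976.80 ÷ 12 = $1,331.40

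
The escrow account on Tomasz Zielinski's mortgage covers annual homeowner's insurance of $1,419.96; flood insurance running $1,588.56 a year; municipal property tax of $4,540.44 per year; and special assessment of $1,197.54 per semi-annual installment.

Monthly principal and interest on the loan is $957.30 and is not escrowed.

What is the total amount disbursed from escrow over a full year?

$9,944.04

Homeowner's insurance: $1,419.96 per year
Flood insurance: $1,588.56 per year
Municipal property tax: $4,540.44 per year
Special assessment: $1,197.54 × 2 = $2,395.08 per year
Yearly total = $9,944.04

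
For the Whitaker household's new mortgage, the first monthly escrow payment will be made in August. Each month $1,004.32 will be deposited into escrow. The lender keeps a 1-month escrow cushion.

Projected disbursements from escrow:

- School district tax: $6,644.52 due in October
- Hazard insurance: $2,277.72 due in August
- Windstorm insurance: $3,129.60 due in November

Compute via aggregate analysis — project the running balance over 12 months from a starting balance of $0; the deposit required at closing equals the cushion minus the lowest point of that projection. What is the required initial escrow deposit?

$9,038.88

Cushion = 1 × $1,004.32 = $1,004.32
Trial balance (start $0, +$1,004.32 each month, − disbursements):
  Aug: +$1,004.32 − $2,277.72 → -$1,273.40
  Sep: +$1,004.32 → -$269.08
  Oct: +$1,004.32 − $6,644.52 → -$5,909.28
  Nov: +$1,004.32 − $3,129.60 → -$8,034.56
  Dec: +$1,004.32 → -$7,030.24
  Jan: +$1,004.32 → -$6,025.92
  Feb: +$1,004.32 → -$5,021.60
  Mar: +$1,004.32 → -$4,017.28
  Apr: +$1,004.32 → -$3,012.96
  May: +$1,004.32 → -$2,008.64
  Jun: +$1,004.32 → -$1,004.32
  Jul: +$1,004.32 → $0.00
Lowest trial balance = -$8,034.56 (Nov)
Initial deposit = cushion − low point = $1,004.32 − (-$8,034.56) = $9,038.88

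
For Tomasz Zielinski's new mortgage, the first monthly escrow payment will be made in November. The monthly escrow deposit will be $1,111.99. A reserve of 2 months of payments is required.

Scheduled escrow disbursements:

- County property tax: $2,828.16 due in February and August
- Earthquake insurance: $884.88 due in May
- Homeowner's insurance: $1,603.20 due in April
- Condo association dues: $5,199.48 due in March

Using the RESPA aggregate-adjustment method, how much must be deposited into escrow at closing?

$5,182.88

Cushion = 2 × $1,111.99 = $2,223.98
Trial balance (start $0, +$1,111.99 each month, − disbursements):
  Nov: +$1,111.99 → $1,111.99
  Dec: +$1,111.99 → $2,223.98
  Jan: +$1,111.99 → $3,335.97
  Feb: +$1,111.99 − $2,828.16 → $1,619.80
  Mar: +$1,111.99 − $5,199.48 → -$2,467.69
  Apr: +$1,111.99 − $1,603.20 → -$2,958.90
  May: +$1,111.99 − $884.88 → -$2,731.79
  Jun: +$1,111.99 → -$1,619.80
  Jul: +$1,111.99 → -$507.81
  Aug: +$1,111.99 − $2,828.16 → -$2,223.98
  Sep: +$1,111.99 → -$1,111.99
  Oct: +$1,111.99 → $0.00
Lowest trial balance = -$2,958.90 (Apr)
Initial deposit = cushion − low point = $2,223.98 − (-$2,958.90) = $5,182.88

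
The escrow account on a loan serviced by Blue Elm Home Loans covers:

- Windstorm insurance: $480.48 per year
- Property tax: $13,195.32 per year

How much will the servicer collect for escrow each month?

$1,139.65

Windstorm insurance = $480.48 annually
Property tax = $13,195.32 annually
Total annual escrow = $480.48 + $13,195.32 = $13,675.80
Base monthly escrow = $13,675.80 / 12 = $1,139.65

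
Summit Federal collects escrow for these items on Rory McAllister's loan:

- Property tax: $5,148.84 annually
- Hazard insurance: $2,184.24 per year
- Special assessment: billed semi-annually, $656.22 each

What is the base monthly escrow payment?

Property tax = $5,148.84 annually
Hazard insurance = $2,184.24 annually
Special assessment = $656.22 × 2 = $1,312.44 annually
Yearly total = $5,148.84 + $2,184.24 + $1,312.44 = $8,645.52
Monthly escrow = $8,645.52 / 12 = $720.46

$720.46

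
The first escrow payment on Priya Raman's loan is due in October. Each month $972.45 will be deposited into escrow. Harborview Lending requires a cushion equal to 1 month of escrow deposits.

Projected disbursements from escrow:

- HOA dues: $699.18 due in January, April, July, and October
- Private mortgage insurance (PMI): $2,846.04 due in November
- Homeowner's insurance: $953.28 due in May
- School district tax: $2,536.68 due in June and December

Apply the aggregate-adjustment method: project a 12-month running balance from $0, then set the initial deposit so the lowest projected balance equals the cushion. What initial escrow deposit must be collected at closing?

Cushion = 1 × $972.45 = $972.45
Trial balance (start $0, +$972.45 each month, − disbursements):
  Oct: +$972.45 − $699.18 → $273.27
  Nov: +$972.45 − $2,846.04 → -$1,600.32
  Dec: +$972.45 − $2,536.68 → -$3,164.55
  Jan: +$972.45 − $699.18 → -$2,891.28
  Feb: +$972.45 → -$1,918.83
  Mar: +$972.45 → -$946.38
  Apr: +$972.45 − $699.18 → -$673.11
  May: +$972.45 − $953.28 → -$653.94
  Jun: +$972.45 − $2,536.68 → -$2,218.17
  Jul: +$972.45 − $699.18 → -$1,944.90
  Aug: +$972.45 → -$972.45
  Sep: +$972.45 → $0.00
Lowest trial balance = -$3,164.55 (Dec)
Initial deposit = cushion − low point = $972.45 − (-$3,164.55) = $4,137.00

$4,137.00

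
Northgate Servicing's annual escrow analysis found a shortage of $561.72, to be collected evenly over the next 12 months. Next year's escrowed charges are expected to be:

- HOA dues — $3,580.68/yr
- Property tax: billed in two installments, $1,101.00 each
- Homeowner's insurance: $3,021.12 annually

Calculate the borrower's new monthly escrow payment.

$780.46

HOA dues: $3,580.68/yr
Property tax: $1,101.00 × 2 = $2,202.00/yr
Homeowner's insurance: $3,021.12/yr
Yearly total = $8,803.80
Base monthly escrow = $8,803.80 / 12 = $733.65
Monthly shortage recovery: $561.72 ÷ 12 = $46.81
New monthly escrow = $733.65 + $46.81 = $780.46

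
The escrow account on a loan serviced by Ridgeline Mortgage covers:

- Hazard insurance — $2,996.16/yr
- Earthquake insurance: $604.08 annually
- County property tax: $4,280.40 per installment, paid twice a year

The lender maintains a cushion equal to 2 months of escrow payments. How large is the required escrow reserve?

Hazard insurance — $2,996.16 annually
Earthquake insurance — $604.08 annually
County property tax — $4,280.40 × 2 = $8,560.80 annually
Annual escrow total = $2,996.16 + $604.08 + $8,560.80 = $12,161.04
Monthly escrow = $12,161.04 ÷ 12 = $1,013.42
Cushion = 2 × $1,013.42 = $2,026.84

$2,026.84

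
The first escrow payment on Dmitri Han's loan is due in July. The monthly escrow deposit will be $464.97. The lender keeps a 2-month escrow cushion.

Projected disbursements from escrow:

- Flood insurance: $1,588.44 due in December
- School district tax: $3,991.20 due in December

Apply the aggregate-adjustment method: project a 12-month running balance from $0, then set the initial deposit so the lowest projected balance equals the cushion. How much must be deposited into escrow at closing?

Cushion = 2 × $464.97 = $929.94
Trial balance (start $0, +$464.97 each month, − disbursements):
  Jul: +$464.97 → $464.97
  Aug: +$464.97 → $929.94
  Sep: +$464.97 → $1,394.91
  Oct: +$464.97 → $1,859.88
  Nov: +$464.97 → $2,324.85
  Dec: +$464.97 − $5,579.64 → -$2,789.82
  Jan: +$464.97 → -$2,324.85
  Feb: +$464.97 → -$1,859.88
  Mar: +$464.97 → -$1,394.91
  Apr: +$464.97 → -$929.94
  May: +$464.97 → -$464.97
  Jun: +$464.97 → $0.00
Lowest trial balance = -$2,789.82 (Dec)
Initial deposit = cushion − low point = $929.94 − (-$2,789.82) = $3,719.76

$3,719.76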